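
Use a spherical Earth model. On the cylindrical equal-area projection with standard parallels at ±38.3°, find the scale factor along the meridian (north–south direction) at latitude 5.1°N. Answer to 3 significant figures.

1.27

Cylindrical equal-area (φ₀ = 38.3°): h = cos φ / cos 38.3° along meridians, k = cos 38.3° / cos φ along parallels; h·k = 1.
h = cos 5.1° / cos 38.3° = 0.9960/0.7848 = 1.269.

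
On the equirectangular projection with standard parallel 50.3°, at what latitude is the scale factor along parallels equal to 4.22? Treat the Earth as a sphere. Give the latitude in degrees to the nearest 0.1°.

81.3°

The equidistant cylindrical projection with φ₀ = 50.3° has h = 1 (meridians true) and k = cos φ₀ / cos φ along parallels.
k = cos φ₀ / cos φ = 4.22  ⇒  cos φ = cos 50.3° / 4.22 = 0.1514.
φ = arccos(0.1514) ≈ 81.3°.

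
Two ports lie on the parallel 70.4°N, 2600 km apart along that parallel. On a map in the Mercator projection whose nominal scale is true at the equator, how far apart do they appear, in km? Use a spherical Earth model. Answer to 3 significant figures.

For Mercator, h = k = sec φ (a conformal cylindrical projection has a single point scale, 1/cos φ).
Along the parallel, k = sec 70.4° = 1/0.3355 = 2.981.
Map distance = 2600 × 2.981 ≈ 7750 km.

7750 km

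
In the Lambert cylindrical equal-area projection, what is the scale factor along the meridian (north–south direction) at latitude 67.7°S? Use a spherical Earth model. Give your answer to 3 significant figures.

0.379

The Lambert cylindrical equal-area projection is the cylindrical equal-area projection with its standard parallel at the equator (φ₀ = 0). A cylindrical equal-area projection with standard parallel φ₀ has meridian scale h = cos φ / cos φ₀ and parallel scale k = cos φ₀ / cos φ (so areas are preserved, h·k = 1).
h = cos 67.7° / cos 0° = 0.3795/1.000 = 0.3795.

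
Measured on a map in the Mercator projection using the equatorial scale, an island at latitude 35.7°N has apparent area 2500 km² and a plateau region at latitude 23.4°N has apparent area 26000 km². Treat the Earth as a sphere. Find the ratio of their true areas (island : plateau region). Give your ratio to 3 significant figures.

On Mercator the areal scale is sec²φ, so true area = apparent × cos²φ.
True area of island: 2500 × cos²(35.7°) = 2500 × 0.6595 = 1649 km².
True area of plateau region: 26000 × cos²(23.4°) = 26000 × 0.8423 = 21900 km².
Ratio = 1649 / 21900 ≈ 0.0753.

0.0753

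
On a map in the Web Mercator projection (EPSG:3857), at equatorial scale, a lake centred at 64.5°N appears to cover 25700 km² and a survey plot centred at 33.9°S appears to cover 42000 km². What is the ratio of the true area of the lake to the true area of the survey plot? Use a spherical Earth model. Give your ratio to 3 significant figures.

On Mercator the areal scale is sec²φ, so true area = apparent × cos²φ.
True area of lake: 25700 × cos²(64.5°) = 25700 × 0.1853 = 4763 km².
True area of survey plot: 42000 × cos²(33.9°) = 42000 × 0.6889 = 28930 km².
Ratio = 4763 / 28930 ≈ 0.165.

0.165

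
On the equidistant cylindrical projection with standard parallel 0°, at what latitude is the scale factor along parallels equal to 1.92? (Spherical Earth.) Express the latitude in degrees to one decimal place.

Plate carrée: h = 1, k = sec φ along parallels.
sec φ = 1.92  ⇒  cos φ = 0.5208  ⇒  φ ≈ 58.6°.

58.6°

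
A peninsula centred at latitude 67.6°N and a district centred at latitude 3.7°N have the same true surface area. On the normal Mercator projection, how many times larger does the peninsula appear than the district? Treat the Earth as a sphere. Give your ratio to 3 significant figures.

6.86

Mercator areal scale is sec²φ.
At 67.6°: sec²(67.6°) = 1/0.3811² = 6.886.
At 3.7°: sec²(3.7°) = 1/0.9979² = 1.004.
Ratio = 6.886/1.004 = cos²(3.7°)/cos²(67.6°) ≈ 6.86.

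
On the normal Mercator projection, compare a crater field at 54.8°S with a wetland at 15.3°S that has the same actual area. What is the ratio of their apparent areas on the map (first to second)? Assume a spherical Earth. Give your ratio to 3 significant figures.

Mercator is conformal with k = sec φ, so areal scale = k² = sec²φ.
At 54.8°: sec²(54.8°) = 1/0.5764² = 3.010.
At 15.3°: sec²(15.3°) = 1/0.9646² = 1.075.
Ratio = 3.010/1.075 = cos²(15.3°)/cos²(54.8°) ≈ 2.80.

2.80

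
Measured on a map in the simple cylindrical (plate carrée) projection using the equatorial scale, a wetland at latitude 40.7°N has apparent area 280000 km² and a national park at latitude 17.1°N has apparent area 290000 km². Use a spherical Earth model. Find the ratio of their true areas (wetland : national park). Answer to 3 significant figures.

0.766

Plate carrée has h = 1 and k = sec φ, giving areal scale sec φ; true area = (apparent area) · cos φ.
True area of wetland: 280000 × cos(40.7°) = 280000 × 0.7581 = 212300 km².
True area of national park: 290000 × cos(17.1°) = 290000 × 0.9558 = 277200 km².
Ratio = 212300 / 277200 ≈ 0.766.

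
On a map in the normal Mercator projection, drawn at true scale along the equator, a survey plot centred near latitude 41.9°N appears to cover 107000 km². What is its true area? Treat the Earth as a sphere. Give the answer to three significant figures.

59300 km²

Mercator is conformal, so the point scale is isotropic: h = k = sec φ = 1/cos φ.
Areal scale = k² = sec²φ = 1/cos²(41.9°) = 1/0.7443² = 1.805.
True area = apparent / (areal scale) = 107000 / 1.805 ≈ 59300 km².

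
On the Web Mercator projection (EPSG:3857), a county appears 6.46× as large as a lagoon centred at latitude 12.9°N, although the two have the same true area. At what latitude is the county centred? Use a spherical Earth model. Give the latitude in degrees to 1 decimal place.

On Mercator, (apparent₁)/(apparent₂) = sec²φ₁ / sec²φ₂ when true areas are equal.
cos²φ₂ / cos²φ₁ = 6.46  ⇒  cos φ₁ = cos 12.9° / √6.46 = 0.9748/2.542 = 0.3835.
φ₁ = arccos(0.3835) ≈ 67.4°.

67.4°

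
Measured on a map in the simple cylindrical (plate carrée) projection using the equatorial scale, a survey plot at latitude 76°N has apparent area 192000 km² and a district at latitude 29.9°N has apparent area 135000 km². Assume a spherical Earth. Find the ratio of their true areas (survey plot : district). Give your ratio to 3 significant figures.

0.397

On the plate carrée, areal scale = h·k = 1 × sec φ, so true area = apparent × cos φ.
True area of survey plot: 192000 × cos(76°) = 192000 × 0.2419 = 46450 km².
True area of district: 135000 × cos(29.9°) = 135000 × 0.8669 = 117000 km².
Ratio = 46450 / 117000 ≈ 0.397.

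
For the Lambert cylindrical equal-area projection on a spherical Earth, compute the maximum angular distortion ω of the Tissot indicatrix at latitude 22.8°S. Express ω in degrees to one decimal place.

9.3°

The Lambert cylindrical equal-area projection is the cylindrical equal-area projection with its standard parallel at the equator (φ₀ = 0). For cylindrical equal-area with standard parallel φ₀, h = cos φ / cos φ₀ and k = cos φ₀ / cos φ, so h·k = 1.
At 22.8°: h = 0.9219, k = 1.085; principal scales a = 1.085, b = 0.9219.
sin(ω/2) = (a − b)/(a + b) = 0.1629/2.007 = 0.08118, so ω = 2 arcsin(0.08118) ≈ 9.3°.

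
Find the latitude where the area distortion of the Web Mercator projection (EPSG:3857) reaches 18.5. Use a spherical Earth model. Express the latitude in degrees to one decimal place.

Mercator areal scale is sec²φ.
sec²φ = 18.5  ⇒  cos²φ = 0.05405  ⇒  cos φ = 0.2325.
φ = arccos(0.2325) ≈ 76.6°.

76.6°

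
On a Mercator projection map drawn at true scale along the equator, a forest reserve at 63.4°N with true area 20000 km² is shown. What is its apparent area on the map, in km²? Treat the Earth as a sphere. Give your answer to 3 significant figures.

99800 km²

Mercator is conformal, so the point scale is isotropic: h = k = sec φ = 1/cos φ.
Areal scale = k² = sec²φ = 1/cos²(63.4°) = 1/0.4478² = 4.988.
Apparent area = 20000 × 4.988 ≈ 99800 km².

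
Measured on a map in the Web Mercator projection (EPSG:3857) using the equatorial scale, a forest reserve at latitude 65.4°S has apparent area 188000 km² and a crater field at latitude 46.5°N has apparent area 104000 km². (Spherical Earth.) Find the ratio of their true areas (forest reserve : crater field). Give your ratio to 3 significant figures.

0.661

Since Mercator area scale is 1/cos²φ, the true area equals the apparent area multiplied by cos²φ.
True area of forest reserve: 188000 × cos²(65.4°) = 188000 × 0.1733 = 32580 km².
True area of crater field: 104000 × cos²(46.5°) = 104000 × 0.4738 = 49280 km².
Ratio = 32580 / 49280 ≈ 0.661.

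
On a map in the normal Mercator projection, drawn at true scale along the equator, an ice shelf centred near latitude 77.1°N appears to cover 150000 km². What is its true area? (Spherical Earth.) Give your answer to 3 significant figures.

7480 km²

For Mercator, h = k = sec φ (a conformal cylindrical projection has a single point scale, 1/cos φ).
Areal scale = k² = sec²φ = 1/cos²(77.1°) = 1/0.2233² = 20.06.
True area = apparent / (areal scale) = 150000 / 20.06 ≈ 7480 km².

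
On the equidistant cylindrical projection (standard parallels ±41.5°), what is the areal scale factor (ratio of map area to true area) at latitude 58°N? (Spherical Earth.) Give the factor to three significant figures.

The equidistant cylindrical projection with φ₀ = 41.5° has h = 1 (meridians true) and k = cos φ₀ / cos φ along parallels.
Areal scale = h·k = 1 × cos φ₀ / cos φ; at 58°, h = 1.000, k = 1.413, so h·k = 1.413.

1.41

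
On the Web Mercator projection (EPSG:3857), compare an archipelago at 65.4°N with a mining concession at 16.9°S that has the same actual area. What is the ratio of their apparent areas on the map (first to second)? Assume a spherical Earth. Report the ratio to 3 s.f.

5.28

Mercator areal scale is sec²φ.
At 65.4°: sec²(65.4°) = 1/0.4163² = 5.771.
At 16.9°: sec²(16.9°) = 1/0.9568² = 1.092.
Ratio = 5.771/1.092 = cos²(16.9°)/cos²(65.4°) ≈ 5.28.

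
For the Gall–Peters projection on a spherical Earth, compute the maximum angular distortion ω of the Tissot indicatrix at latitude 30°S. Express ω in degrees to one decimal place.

23.1°

Gall–Peters is a cylindrical equal-area projection with standard parallels at ±45°. For cylindrical equal-area with standard parallel φ₀, h = cos φ / cos φ₀ and k = cos φ₀ / cos φ, so h·k = 1.
At 30°: h = 1.225, k = 0.8165; principal scales a = 1.225, b = 0.8165.
sin(ω/2) = (a − b)/(a + b) = 0.4082/2.041 = 0.2000, so ω = 2 arcsin(0.2000) ≈ 23.1°.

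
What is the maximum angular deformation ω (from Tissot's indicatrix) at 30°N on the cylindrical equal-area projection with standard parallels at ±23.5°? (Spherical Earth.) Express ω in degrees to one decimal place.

6.6°

For cylindrical equal-area with standard parallel φ₀, h = cos φ / cos φ₀ and k = cos φ₀ / cos φ, so h·k = 1.
At 30°: h = 0.9443, k = 1.059; principal scales a = 1.059, b = 0.9443.
sin(ω/2) = (a − b)/(a + b) = 0.1146/2.003 = 0.05720, so ω = 2 arcsin(0.05720) ≈ 6.6°.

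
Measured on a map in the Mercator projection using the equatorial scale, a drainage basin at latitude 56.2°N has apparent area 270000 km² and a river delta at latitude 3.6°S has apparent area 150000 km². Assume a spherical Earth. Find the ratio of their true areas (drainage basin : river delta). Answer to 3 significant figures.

0.559

Since Mercator area scale is 1/cos²φ, the true area equals the apparent area multiplied by cos²φ.
True area of drainage basin: 270000 × cos²(56.2°) = 270000 × 0.3095 = 83560 km².
True area of river delta: 150000 × cos²(3.6°) = 150000 × 0.9961 = 149400 km².
Ratio = 83560 / 149400 ≈ 0.559.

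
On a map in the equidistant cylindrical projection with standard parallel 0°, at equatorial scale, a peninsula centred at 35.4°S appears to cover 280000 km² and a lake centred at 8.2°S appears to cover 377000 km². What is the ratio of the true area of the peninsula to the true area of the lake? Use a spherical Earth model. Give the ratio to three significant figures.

Plate carrée has h = 1 and k = sec φ, giving areal scale sec φ; true area = (apparent area) · cos φ.
True area of peninsula: 280000 × cos(35.4°) = 280000 × 0.8151 = 228200 km².
True area of lake: 377000 × cos(8.2°) = 377000 × 0.9898 = 373100 km².
Ratio = 228200 / 373100 ≈ 0.612.

0.612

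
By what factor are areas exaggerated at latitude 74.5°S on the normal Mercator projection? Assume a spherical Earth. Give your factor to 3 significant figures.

The Mercator projection is conformal; its linear scale factor is the same in every direction and equals sec φ = 1/cos φ.
Areal scale = k² = sec²φ = 1/cos²(74.5°) = 1/0.2672² = 14.00.

14.0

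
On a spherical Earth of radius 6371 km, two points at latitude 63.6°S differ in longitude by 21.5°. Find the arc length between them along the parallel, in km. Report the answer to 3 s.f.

1060 km

Arc length along a parallel = R cos φ · Δλ (with Δλ in radians).
= 6371 × cos 63.6° × (21.5° × π/180) = 6371 × 0.4446 × 0.3752 ≈ 1060 km.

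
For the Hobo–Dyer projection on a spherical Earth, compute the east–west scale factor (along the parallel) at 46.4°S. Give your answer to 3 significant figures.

Hobo–Dyer is a cylindrical equal-area projection with standard parallels at ±37.5°. Cylindrical equal-area (φ₀ = 37.5°): h = cos φ / cos 37.5° along meridians, k = cos 37.5° / cos φ along parallels; h·k = 1.
k = cos 37.5° / cos 46.4° = 0.7934/0.6896 = 1.150.

1.15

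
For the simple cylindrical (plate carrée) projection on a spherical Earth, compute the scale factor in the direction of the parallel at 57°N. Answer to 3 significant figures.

In the plate carrée (x = Rλ, y = Rφ), meridians are true-scale (h = 1) and parallels are stretched by k = sec φ.
k = 1/cos 57° = 1/0.5446 = 1.836.

1.84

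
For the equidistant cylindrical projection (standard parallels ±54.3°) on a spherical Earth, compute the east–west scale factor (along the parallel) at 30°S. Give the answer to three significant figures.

With standard parallel φ₀ = 54.3°, the equirectangular projection gives x = Rλ cos φ₀, y = Rφ, so h = 1 and k = cos 54.3° / cos φ.
k = cos 54.3° / cos 30° = 0.5835/0.8660 = 0.6738.

0.674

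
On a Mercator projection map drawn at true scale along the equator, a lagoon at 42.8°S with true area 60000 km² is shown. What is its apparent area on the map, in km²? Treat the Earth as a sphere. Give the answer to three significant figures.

111000 km²

For Mercator, h = k = sec φ (a conformal cylindrical projection has a single point scale, 1/cos φ).
Areal scale = k² = sec²φ = 1/cos²(42.8°) = 1/0.7337² = 1.857.
Apparent area = 60000 × 1.857 ≈ 111000 km².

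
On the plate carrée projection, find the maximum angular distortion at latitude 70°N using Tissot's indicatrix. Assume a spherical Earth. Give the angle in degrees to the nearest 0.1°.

For the equirectangular projection with φ₀ = 0 (plate carrée), h = 1 along meridians and k = sec φ along parallels.
At 70°: h = 1.000, k = 2.924; principal scales a = 2.924, b = 1.000.
sin(ω/2) = (a − b)/(a + b) = 1.924/3.924 = 0.4903, so ω = 2 arcsin(0.4903) ≈ 58.7°.

58.7°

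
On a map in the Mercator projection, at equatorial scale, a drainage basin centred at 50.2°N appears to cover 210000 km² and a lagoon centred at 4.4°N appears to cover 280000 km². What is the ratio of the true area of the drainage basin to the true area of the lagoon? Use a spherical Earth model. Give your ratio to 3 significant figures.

Mercator's areal exaggeration is sec²φ; hence true area = (apparent area) · cos²φ.
True area of drainage basin: 210000 × cos²(50.2°) = 210000 × 0.4097 = 86050 km².
True area of lagoon: 280000 × cos²(4.4°) = 280000 × 0.9941 = 278400 km².
Ratio = 86050 / 278400 ≈ 0.309.

0.309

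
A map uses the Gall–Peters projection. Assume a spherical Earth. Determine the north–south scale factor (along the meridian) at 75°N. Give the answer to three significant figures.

Gall–Peters is a cylindrical equal-area projection with standard parallels at ±45°. A cylindrical equal-area projection with standard parallel φ₀ has meridian scale h = cos φ / cos φ₀ and parallel scale k = cos φ₀ / cos φ (so areas are preserved, h·k = 1).
h = cos 75° / cos 45° = 0.2588/0.7071 = 0.3660.

0.366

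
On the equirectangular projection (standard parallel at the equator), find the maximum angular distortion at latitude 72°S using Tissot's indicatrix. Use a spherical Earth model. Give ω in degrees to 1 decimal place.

For the equirectangular projection with φ₀ = 0 (plate carrée), h = 1 along meridians and k = sec φ along parallels.
At 72°: h = 1.000, k = 3.236; principal scales a = 3.236, b = 1.000.
sin(ω/2) = (a − b)/(a + b) = 2.236/4.236 = 0.5279, so ω = 2 arcsin(0.5279) ≈ 63.7°.

63.7°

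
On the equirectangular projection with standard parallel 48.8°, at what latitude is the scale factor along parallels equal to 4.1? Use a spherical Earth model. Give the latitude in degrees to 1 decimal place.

The equidistant cylindrical projection with φ₀ = 48.8° has h = 1 (meridians true) and k = cos φ₀ / cos φ along parallels.
k = cos φ₀ / cos φ = 4.1  ⇒  cos φ = cos 48.8° / 4.1 = 0.1607.
φ = arccos(0.1607) ≈ 80.8°.

80.8°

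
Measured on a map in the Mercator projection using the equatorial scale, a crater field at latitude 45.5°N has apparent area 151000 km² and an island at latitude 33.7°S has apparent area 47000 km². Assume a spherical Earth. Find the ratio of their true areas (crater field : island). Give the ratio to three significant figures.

Mercator's areal exaggeration is sec²φ; hence true area = (apparent area) · cos²φ.
True area of crater field: 151000 × cos²(45.5°) = 151000 × 0.4913 = 74180 km².
True area of island: 47000 × cos²(33.7°) = 47000 × 0.6921 = 32530 km².
Ratio = 74180 / 32530 ≈ 2.28.

2.28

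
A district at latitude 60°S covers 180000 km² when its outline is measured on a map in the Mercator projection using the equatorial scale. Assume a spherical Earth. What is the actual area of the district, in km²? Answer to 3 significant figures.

45000 km²

The Mercator projection is conformal; its linear scale factor is the same in every direction and equals sec φ = 1/cos φ.
Areal scale = k² = sec²φ = 1/cos²(60°) = 1/0.5000² = 4.000.
True area = apparent / (areal scale) = 180000 / 4.000 ≈ 45000 km².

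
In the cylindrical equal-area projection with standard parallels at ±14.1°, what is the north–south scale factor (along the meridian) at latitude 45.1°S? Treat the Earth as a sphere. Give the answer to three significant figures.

A cylindrical equal-area projection with standard parallel φ₀ has meridian scale h = cos φ / cos φ₀ and parallel scale k = cos φ₀ / cos φ (so areas are preserved, h·k = 1).
h = cos 45.1° / cos 14.1° = 0.7059/0.9699 = 0.7278.

0.728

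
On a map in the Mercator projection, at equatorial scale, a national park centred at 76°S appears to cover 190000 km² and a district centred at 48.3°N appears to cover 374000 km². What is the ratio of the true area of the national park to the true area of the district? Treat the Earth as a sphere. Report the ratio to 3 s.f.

On Mercator the areal scale is sec²φ, so true area = apparent × cos²φ.
True area of national park: 190000 × cos²(76°) = 190000 × 0.05853 = 11120 km².
True area of district: 374000 × cos²(48.3°) = 374000 × 0.4425 = 165500 km².
Ratio = 11120 / 165500 ≈ 0.0672.

0.0672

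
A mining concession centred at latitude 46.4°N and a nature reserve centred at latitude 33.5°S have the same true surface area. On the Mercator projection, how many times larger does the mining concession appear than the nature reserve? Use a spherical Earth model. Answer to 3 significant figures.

1.46

On Mercator, area is exaggerated by sec²φ = 1/cos²φ.
At 46.4°: sec²(46.4°) = 1/0.6896² = 2.103.
At 33.5°: sec²(33.5°) = 1/0.8339² = 1.438.
Ratio = 2.103/1.438 = cos²(33.5°)/cos²(46.4°) ≈ 1.46.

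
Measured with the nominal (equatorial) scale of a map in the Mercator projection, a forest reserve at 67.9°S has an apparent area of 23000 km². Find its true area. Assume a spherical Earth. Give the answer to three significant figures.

For Mercator, h = k = sec φ (a conformal cylindrical projection has a single point scale, 1/cos φ).
Areal scale = k² = sec²φ = 1/cos²(67.9°) = 1/0.3762² = 7.065.
True area = apparent / (areal scale) = 23000 / 7.065 ≈ 3260 km².

3260 km²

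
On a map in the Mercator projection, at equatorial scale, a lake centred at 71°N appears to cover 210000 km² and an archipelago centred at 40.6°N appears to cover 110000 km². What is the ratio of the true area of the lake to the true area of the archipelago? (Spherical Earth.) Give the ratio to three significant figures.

0.351

Mercator's areal exaggeration is sec²φ; hence true area = (apparent area) · cos²φ.
True area of lake: 210000 × cos²(71°) = 210000 × 0.1060 = 22260 km².
True area of archipelago: 110000 × cos²(40.6°) = 110000 × 0.5765 = 63410 km².
Ratio = 22260 / 63410 ≈ 0.351.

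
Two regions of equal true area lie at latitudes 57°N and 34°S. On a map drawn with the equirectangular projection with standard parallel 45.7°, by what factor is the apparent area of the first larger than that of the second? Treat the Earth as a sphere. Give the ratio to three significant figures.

With standard parallel φ₀ = 45.7°, the equirectangular projection gives x = Rλ cos φ₀, y = Rφ, so h = 1 and k = cos 45.7° / cos φ.
Areal scale at 57°: h·k = 1.000 × 1.282 = 1.282.
Areal scale at 34°: h·k = 1.000 × 0.8424 = 0.8424.
Ratio = 1.282/0.8424 ≈ 1.52.

1.52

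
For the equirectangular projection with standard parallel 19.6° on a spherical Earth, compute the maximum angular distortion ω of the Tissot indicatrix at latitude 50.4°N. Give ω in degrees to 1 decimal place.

22.2°

With standard parallel φ₀ = 19.6°, the equirectangular projection gives x = Rλ cos φ₀, y = Rφ, so h = 1 and k = cos 19.6° / cos φ.
At 50.4°: h = 1.000, k = 1.478; principal scales a = 1.478, b = 1.000.
sin(ω/2) = (a − b)/(a + b) = 0.4779/2.478 = 0.1929, so ω = 2 arcsin(0.1929) ≈ 22.2°.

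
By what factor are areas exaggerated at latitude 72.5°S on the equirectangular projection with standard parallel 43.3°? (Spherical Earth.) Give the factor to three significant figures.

2.42

In the equirectangular projection with standard parallel φ₀ = 43.3° (x = Rλ cos φ₀, y = Rφ), meridians are true-scale (h = 1) and the parallel scale is k = cos φ₀ / cos φ.
Areal scale = h·k = 1 × cos φ₀ / cos φ; at 72.5°, h = 1.000, k = 2.420, so h·k = 2.420.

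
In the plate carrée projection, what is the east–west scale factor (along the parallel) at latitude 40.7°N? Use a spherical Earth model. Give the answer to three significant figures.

1.32

In the plate carrée (x = Rλ, y = Rφ), meridians are true-scale (h = 1) and parallels are stretched by k = sec φ.
k = 1/cos 40.7° = 1/0.7581 = 1.319.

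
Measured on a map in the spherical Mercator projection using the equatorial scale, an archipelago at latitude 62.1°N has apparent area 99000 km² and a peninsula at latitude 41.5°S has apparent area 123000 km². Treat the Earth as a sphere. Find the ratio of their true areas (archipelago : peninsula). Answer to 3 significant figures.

Mercator's areal exaggeration is sec²φ; hence true area = (apparent area) · cos²φ.
True area of archipelago: 99000 × cos²(62.1°) = 99000 × 0.2190 = 21680 km².
True area of peninsula: 123000 × cos²(41.5°) = 123000 × 0.5609 = 68990 km².
Ratio = 21680 / 68990 ≈ 0.314.

0.314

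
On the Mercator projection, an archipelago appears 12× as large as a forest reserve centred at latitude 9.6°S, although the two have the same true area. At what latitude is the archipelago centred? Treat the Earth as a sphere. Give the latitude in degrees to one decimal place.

73.5°

Mercator areal scale is sec²φ, so apparent-area ratio = sec²φ₁ / sec²φ₂ = cos²φ₂ / cos²φ₁.
cos²φ₂ / cos²φ₁ = 12  ⇒  cos φ₁ = cos 9.6° / √12 = 0.9860/3.464 = 0.2846.
φ₁ = arccos(0.2846) ≈ 73.5°.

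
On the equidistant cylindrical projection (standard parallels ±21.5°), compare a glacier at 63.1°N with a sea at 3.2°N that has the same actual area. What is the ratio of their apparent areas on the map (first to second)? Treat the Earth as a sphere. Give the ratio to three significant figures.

2.21

In the equirectangular projection with standard parallel φ₀ = 21.5° (x = Rλ cos φ₀, y = Rφ), meridians are true-scale (h = 1) and the parallel scale is k = cos φ₀ / cos φ.
Areal scale at 63.1°: h·k = 1.000 × 2.056 = 2.056.
Areal scale at 3.2°: h·k = 1.000 × 0.9319 = 0.9319.
Ratio = 2.056/0.9319 ≈ 2.21.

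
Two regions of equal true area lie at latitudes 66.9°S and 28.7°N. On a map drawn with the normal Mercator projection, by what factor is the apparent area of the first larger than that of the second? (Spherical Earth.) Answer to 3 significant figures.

Mercator areal scale is sec²φ.
At 66.9°: sec²(66.9°) = 1/0.3923² = 6.497.
At 28.7°: sec²(28.7°) = 1/0.8771² = 1.300.
Ratio = 6.497/1.300 = cos²(28.7°)/cos²(66.9°) ≈ 5.00.

5.00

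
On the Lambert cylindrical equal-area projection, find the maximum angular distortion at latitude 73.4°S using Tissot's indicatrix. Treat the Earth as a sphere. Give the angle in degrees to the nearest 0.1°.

The Lambert cylindrical equal-area projection is the cylindrical equal-area projection with its standard parallel at the equator (φ₀ = 0). A cylindrical equal-area projection with standard parallel φ₀ has meridian scale h = cos φ / cos φ₀ and parallel scale k = cos φ₀ / cos φ (so areas are preserved, h·k = 1).
At 73.4°: h = 0.2857, k = 3.500; principal scales a = 3.500, b = 0.2857.
sin(ω/2) = (a − b)/(a + b) = 3.215/3.786 = 0.8491, so ω = 2 arcsin(0.8491) ≈ 116.2°.

116.2°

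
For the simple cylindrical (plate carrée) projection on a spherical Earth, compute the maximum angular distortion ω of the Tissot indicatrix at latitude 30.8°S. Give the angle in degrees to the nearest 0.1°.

8.7°

In the plate carrée (x = Rλ, y = Rφ), meridians are true-scale (h = 1) and parallels are stretched by k = sec φ.
At 30.8°: h = 1.000, k = 1.164; principal scales a = 1.164, b = 1.000.
sin(ω/2) = (a − b)/(a + b) = 0.1642/2.164 = 0.07587, so ω = 2 arcsin(0.07587) ≈ 8.7°.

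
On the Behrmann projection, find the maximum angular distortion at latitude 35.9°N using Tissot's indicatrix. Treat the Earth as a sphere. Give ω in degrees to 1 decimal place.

7.7°

The Behrmann projection is cylindrical equal-area with φ₀ = 30°. For cylindrical equal-area with standard parallel φ₀, h = cos φ / cos φ₀ and k = cos φ₀ / cos φ, so h·k = 1.
At 35.9°: h = 0.9354, k = 1.069; principal scales a = 1.069, b = 0.9354.
sin(ω/2) = (a − b)/(a + b) = 0.1338/2.004 = 0.06673, so ω = 2 arcsin(0.06673) ≈ 7.7°.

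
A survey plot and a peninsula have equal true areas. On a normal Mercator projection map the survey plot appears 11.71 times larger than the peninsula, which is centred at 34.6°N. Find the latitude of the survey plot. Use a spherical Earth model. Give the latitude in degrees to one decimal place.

On Mercator, (apparent₁)/(apparent₂) = sec²φ₁ / sec²φ₂ when true areas are equal.
cos²φ₂ / cos²φ₁ = 11.71  ⇒  cos φ₁ = cos 34.6° / √11.71 = 0.8231/3.422 = 0.2405.
φ₁ = arccos(0.2405) ≈ 76.1°.

76.1°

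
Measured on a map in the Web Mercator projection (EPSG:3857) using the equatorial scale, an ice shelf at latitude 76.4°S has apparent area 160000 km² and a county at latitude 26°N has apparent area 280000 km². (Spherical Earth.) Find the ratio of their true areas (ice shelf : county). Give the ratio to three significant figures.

0.0391

Since Mercator area scale is 1/cos²φ, the true area equals the apparent area multiplied by cos²φ.
True area of ice shelf: 160000 × cos²(76.4°) = 160000 × 0.05529 = 8847 km².
True area of county: 280000 × cos²(26°) = 280000 × 0.8078 = 226200 km².
Ratio = 8847 / 226200 ≈ 0.0391.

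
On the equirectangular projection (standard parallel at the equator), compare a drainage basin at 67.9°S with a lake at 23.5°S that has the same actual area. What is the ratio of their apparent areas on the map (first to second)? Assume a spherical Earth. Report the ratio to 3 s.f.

2.44

Plate carrée maps x = Rλ, y = Rφ. The meridian scale is h = 1 and the parallel scale is k = 1/cos φ = sec φ.
Areal scale at 67.9°: h·k = 1.000 × 2.658 = 2.658.
Areal scale at 23.5°: h·k = 1.000 × 1.090 = 1.090.
Ratio = 2.658/1.090 ≈ 2.44.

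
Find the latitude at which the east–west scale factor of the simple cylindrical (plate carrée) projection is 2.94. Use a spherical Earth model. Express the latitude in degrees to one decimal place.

70.1°

Plate carrée: h = 1, k = sec φ along parallels.
sec φ = 2.94  ⇒  cos φ = 0.3401  ⇒  φ ≈ 70.1°.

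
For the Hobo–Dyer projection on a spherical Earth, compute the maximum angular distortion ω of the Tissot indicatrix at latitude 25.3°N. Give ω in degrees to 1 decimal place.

Hobo–Dyer is a cylindrical equal-area projection with standard parallels at ±37.5°. Cylindrical equal-area (φ₀ = 37.5°): h = cos φ / cos 37.5° along meridians, k = cos 37.5° / cos φ along parallels; h·k = 1.
At 25.3°: h = 1.140, k = 0.8775; principal scales a = 1.140, b = 0.8775.
sin(ω/2) = (a − b)/(a + b) = 0.2620/2.017 = 0.1299, so ω = 2 arcsin(0.1299) ≈ 14.9°.

14.9°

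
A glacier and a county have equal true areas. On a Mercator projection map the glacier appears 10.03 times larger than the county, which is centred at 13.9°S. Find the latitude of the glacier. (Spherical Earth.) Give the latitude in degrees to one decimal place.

For equal true areas on Mercator, apparent areas scale as sec²φ, so the ratio is cos²φ₂ / cos²φ₁.
cos²φ₂ / cos²φ₁ = 10.03  ⇒  cos φ₁ = cos 13.9° / √10.03 = 0.9707/3.167 = 0.3065.
φ₁ = arccos(0.3065) ≈ 72.2°.

72.2°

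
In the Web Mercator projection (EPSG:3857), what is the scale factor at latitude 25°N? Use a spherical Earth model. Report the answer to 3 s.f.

The Mercator projection is conformal; its linear scale factor is the same in every direction and equals sec φ = 1/cos φ.
k = 1/cos 25° = 1/0.9063 = 1.103.

1.10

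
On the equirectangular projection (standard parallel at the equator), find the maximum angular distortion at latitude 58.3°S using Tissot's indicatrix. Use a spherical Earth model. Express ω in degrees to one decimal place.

For the equirectangular projection with φ₀ = 0 (plate carrée), h = 1 along meridians and k = sec φ along parallels.
At 58.3°: h = 1.000, k = 1.903; principal scales a = 1.903, b = 1.000.
sin(ω/2) = (a − b)/(a + b) = 0.9031/2.903 = 0.3111, so ω = 2 arcsin(0.3111) ≈ 36.2°.

36.2°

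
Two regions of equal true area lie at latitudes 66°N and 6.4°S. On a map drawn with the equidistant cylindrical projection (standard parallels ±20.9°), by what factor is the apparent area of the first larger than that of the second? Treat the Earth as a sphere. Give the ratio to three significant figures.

With standard parallel φ₀ = 20.9°, the equirectangular projection gives x = Rλ cos φ₀, y = Rφ, so h = 1 and k = cos 20.9° / cos φ.
Areal scale at 66°: h·k = 1.000 × 2.297 = 2.297.
Areal scale at 6.4°: h·k = 1.000 × 0.9401 = 0.9401.
Ratio = 2.297/0.9401 ≈ 2.44.

2.44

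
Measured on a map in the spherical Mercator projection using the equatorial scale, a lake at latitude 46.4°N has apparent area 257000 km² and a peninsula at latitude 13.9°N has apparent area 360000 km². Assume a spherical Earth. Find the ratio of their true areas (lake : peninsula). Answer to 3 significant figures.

Since Mercator area scale is 1/cos²φ, the true area equals the apparent area multiplied by cos²φ.
True area of lake: 257000 × cos²(46.4°) = 257000 × 0.4756 = 122200 km².
True area of peninsula: 360000 × cos²(13.9°) = 360000 × 0.9423 = 339200 km².
Ratio = 122200 / 339200 ≈ 0.360.

0.360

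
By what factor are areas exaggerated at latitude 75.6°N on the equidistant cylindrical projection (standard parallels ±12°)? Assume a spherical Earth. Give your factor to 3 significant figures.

3.93

With standard parallel φ₀ = 12°, the equirectangular projection gives x = Rλ cos φ₀, y = Rφ, so h = 1 and k = cos 12° / cos φ.
Areal scale = h·k = 1 × cos φ₀ / cos φ; at 75.6°, h = 1.000, k = 3.933, so h·k = 3.933.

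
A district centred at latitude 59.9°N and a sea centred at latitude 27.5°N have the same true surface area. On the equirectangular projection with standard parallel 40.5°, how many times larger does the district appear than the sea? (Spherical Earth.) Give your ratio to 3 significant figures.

In the equirectangular projection with standard parallel φ₀ = 40.5° (x = Rλ cos φ₀, y = Rφ), meridians are true-scale (h = 1) and the parallel scale is k = cos φ₀ / cos φ.
Areal scale at 59.9°: h·k = 1.000 × 1.516 = 1.516.
Areal scale at 27.5°: h·k = 1.000 × 0.8573 = 0.8573.
Ratio = 1.516/0.8573 ≈ 1.77.

1.77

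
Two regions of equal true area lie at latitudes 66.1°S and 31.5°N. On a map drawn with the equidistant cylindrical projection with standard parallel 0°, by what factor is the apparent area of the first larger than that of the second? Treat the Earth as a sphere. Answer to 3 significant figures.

2.10

For the equirectangular projection with φ₀ = 0 (plate carrée), h = 1 along meridians and k = sec φ along parallels.
Areal scale at 66.1°: h·k = 1.000 × 2.468 = 2.468.
Areal scale at 31.5°: h·k = 1.000 × 1.173 = 1.173.
Ratio = 2.468/1.173 ≈ 2.10.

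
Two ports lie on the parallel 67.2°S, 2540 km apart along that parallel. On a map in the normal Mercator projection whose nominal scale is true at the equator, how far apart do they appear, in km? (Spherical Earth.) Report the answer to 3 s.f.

Mercator is conformal, so the point scale is isotropic: h = k = sec φ = 1/cos φ.
Along the parallel, k = sec 67.2° = 1/0.3875 = 2.581.
Map distance = 2540 × 2.581 ≈ 6550 km.

6550 km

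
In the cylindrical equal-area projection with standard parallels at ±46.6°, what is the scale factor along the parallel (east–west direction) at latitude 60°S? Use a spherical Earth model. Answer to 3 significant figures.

Cylindrical equal-area (φ₀ = 46.6°): h = cos φ / cos 46.6° along meridians, k = cos 46.6° / cos φ along parallels; h·k = 1.
k = cos 46.6° / cos 60° = 0.6871/0.5000 = 1.374.

1.37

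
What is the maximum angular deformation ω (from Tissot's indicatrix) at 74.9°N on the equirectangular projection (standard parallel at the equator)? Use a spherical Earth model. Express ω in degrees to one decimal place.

71.8°

In the plate carrée (x = Rλ, y = Rφ), meridians are true-scale (h = 1) and parallels are stretched by k = sec φ.
At 74.9°: h = 1.000, k = 3.839; principal scales a = 3.839, b = 1.000.
sin(ω/2) = (a − b)/(a + b) = 2.839/4.839 = 0.5867, so ω = 2 arcsin(0.5867) ≈ 71.8°.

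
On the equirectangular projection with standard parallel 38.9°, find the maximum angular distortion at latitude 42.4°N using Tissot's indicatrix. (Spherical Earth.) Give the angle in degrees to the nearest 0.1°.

In the equirectangular projection with standard parallel φ₀ = 38.9° (x = Rλ cos φ₀, y = Rφ), meridians are true-scale (h = 1) and the parallel scale is k = cos φ₀ / cos φ.
At 42.4°: h = 1.000, k = 1.054; principal scales a = 1.054, b = 1.000.
sin(ω/2) = (a − b)/(a + b) = 0.05388/2.054 = 0.02623, so ω = 2 arcsin(0.02623) ≈ 3.0°.

3.0°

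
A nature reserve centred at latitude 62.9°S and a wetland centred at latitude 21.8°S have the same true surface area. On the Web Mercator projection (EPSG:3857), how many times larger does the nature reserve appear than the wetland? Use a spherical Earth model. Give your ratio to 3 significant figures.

Mercator is conformal with k = sec φ, so areal scale = k² = sec²φ.
At 62.9°: sec²(62.9°) = 1/0.4555² = 4.819.
At 21.8°: sec²(21.8°) = 1/0.9285² = 1.160.
Ratio = 4.819/1.160 = cos²(21.8°)/cos²(62.9°) ≈ 4.15.

4.15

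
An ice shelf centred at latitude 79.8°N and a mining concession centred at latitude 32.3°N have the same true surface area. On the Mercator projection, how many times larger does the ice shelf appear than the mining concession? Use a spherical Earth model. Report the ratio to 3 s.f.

22.8

Mercator is conformal with k = sec φ, so areal scale = k² = sec²φ.
At 79.8°: sec²(79.8°) = 1/0.1771² = 31.89.
At 32.3°: sec²(32.3°) = 1/0.8453² = 1.400.
Ratio = 31.89/1.400 = cos²(32.3°)/cos²(79.8°) ≈ 22.8.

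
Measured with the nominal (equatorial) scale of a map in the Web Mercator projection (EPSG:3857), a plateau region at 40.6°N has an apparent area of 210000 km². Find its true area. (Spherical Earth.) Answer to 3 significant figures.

For Mercator, h = k = sec φ (a conformal cylindrical projection has a single point scale, 1/cos φ).
Areal scale = k² = sec²φ = 1/cos²(40.6°) = 1/0.7593² = 1.735.
True area = apparent / (areal scale) = 210000 / 1.735 ≈ 121000 km².

121000 km²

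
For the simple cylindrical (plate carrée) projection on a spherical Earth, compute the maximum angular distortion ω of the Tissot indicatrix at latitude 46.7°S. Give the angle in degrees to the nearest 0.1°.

In the plate carrée (x = Rλ, y = Rφ), meridians are true-scale (h = 1) and parallels are stretched by k = sec φ.
At 46.7°: h = 1.000, k = 1.458; principal scales a = 1.458, b = 1.000.
sin(ω/2) = (a − b)/(a + b) = 0.4581/2.458 = 0.1864, so ω = 2 arcsin(0.1864) ≈ 21.5°.

21.5°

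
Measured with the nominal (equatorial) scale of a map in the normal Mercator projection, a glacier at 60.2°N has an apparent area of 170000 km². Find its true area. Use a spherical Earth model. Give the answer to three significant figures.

42000 km²

For Mercator, h = k = sec φ (a conformal cylindrical projection has a single point scale, 1/cos φ).
Areal scale = k² = sec²φ = 1/cos²(60.2°) = 1/0.4970² = 4.049.
True area = apparent / (areal scale) = 170000 / 4.049 ≈ 42000 km².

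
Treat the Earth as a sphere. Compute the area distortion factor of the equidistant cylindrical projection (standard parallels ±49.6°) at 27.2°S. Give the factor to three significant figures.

In the equirectangular projection with standard parallel φ₀ = 49.6° (x = Rλ cos φ₀, y = Rφ), meridians are true-scale (h = 1) and the parallel scale is k = cos φ₀ / cos φ.
Areal scale = h·k = 1 × cos φ₀ / cos φ; at 27.2°, h = 1.000, k = 0.7287, so h·k = 0.7287.

0.729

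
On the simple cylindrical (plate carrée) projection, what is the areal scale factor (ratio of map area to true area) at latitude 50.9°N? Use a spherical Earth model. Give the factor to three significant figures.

1.59

Plate carrée maps x = Rλ, y = Rφ. The meridian scale is h = 1 and the parallel scale is k = 1/cos φ = sec φ.
Areal scale = h·k = 1 × sec φ; at 50.9°, h = 1.000, k = 1.586, so h·k = 1.586.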